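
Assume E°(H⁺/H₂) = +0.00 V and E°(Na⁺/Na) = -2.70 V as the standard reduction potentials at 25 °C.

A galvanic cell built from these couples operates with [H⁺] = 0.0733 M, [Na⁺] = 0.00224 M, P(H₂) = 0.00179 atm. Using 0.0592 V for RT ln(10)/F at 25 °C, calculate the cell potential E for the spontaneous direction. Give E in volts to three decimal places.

H⁺/H₂ is the cathode (higher E°), Na⁺/Na the anode: E°cell = +0.00 − (-2.70) = +2.70 V, n = 2.
Overall: 2 H⁺(aq) + 2 Na(s) → H₂(g) + 2 Na⁺(aq)
Q = P(H₂)·[Na⁺]^2 / ([H⁺]^2); log Q = -5.777.
E = E° − (0.0592/n) log Q = +2.70 − (0.0592/2)(-5.777) = +2.871 V.

+2.871 V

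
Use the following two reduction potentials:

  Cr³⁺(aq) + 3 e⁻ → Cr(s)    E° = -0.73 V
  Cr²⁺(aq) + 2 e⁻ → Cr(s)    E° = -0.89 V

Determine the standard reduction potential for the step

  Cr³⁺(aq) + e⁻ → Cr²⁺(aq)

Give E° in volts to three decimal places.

Sequential free energies add, so n₃E°₃ = n₁E°₁ + n₂E°₂.
With n₃ = 3, and the known step contributing 2×(-0.89) V, the unknown satisfies 1·E° = 3×(-0.73) − 2×(-0.89) = -0.410.
E° = -0.410 / 1 = -0.410 V.

-0.410 V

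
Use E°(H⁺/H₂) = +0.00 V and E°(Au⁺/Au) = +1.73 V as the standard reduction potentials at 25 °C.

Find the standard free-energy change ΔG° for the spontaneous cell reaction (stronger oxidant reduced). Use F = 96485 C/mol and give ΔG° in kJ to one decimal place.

Au⁺/Au (E° = +1.73 V) is the cathode; H⁺/H₂ (E° = +0.00 V) is the anode, so E°cell = +1.73 V.
Balancing electrons gives n = 2 (lcm of 1 and 2).
ΔG° = −nFE° = −(2)(96485)(+1.73) = -333,838 J = -333.8 kJ.

-333.8 kJ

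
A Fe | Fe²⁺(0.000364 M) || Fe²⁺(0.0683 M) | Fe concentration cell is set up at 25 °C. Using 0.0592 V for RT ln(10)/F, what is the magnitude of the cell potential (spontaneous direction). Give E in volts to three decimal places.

For a concentration cell E°cell = 0. The 0.0683 M side is the cathode (reduction is favoured where [Fe²⁺] is higher).
With n = 2, E = −(0.0592/2) log([Fe²⁺]ₐₙ/[Fe²⁺]꜀ₐₜ) = −(0.0592/2) log(0.000364/0.0683) = −(0.0592/2)(-2.273) = +0.067 V.

+0.067 V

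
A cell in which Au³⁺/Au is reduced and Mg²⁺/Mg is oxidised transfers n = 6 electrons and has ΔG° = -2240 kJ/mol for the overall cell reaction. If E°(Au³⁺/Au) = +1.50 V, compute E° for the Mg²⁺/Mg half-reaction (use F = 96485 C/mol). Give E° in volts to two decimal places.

-2.37 V

E°cell = −ΔG°/(nF) = −(-2240×10³)/((6)(96485)) = +3.869 V.
Since Au³⁺/Au is the cathode and Mg²⁺/Mg the anode, E°cell = E°(Au³⁺/Au) − E°(Mg²⁺/Mg).
So E°(Mg²⁺/Mg) = E°(Au³⁺/Au) − E°cell = (+1.50) − (+3.869) = -2.37 V.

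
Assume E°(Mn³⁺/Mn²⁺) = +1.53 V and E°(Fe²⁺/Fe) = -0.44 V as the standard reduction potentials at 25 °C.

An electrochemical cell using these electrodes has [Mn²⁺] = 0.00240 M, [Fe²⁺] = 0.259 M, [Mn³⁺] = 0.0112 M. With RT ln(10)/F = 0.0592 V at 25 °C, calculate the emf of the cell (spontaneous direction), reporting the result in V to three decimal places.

+2.027 V

Mn³⁺/Mn²⁺ is the cathode (higher E°), Fe²⁺/Fe the anode: E°cell = +1.53 − (-0.44) = +1.97 V, n = 2.
Overall: 2 Mn³⁺(aq) + Fe(s) → 2 Mn²⁺(aq) + Fe²⁺(aq)
Q = [Mn²⁺]^2·[Fe²⁺] / ([Mn³⁺]^2); log Q = -1.925.
E = E° − (0.0592/n) log Q = +1.97 − (0.0592/2)(-1.925) = +2.027 V.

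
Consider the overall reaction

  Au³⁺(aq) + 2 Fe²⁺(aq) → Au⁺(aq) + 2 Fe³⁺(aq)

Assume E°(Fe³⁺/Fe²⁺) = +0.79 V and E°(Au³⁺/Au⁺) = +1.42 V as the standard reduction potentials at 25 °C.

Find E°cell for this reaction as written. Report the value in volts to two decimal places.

+0.63 V

The Au³⁺/Au⁺ couple has the higher reduction potential, so it is the cathode; Fe³⁺/Fe²⁺ is oxidised at the anode.
E°cell = E°(cathode) − E°(anode) = (+1.42) − (+0.79) = +0.63 V.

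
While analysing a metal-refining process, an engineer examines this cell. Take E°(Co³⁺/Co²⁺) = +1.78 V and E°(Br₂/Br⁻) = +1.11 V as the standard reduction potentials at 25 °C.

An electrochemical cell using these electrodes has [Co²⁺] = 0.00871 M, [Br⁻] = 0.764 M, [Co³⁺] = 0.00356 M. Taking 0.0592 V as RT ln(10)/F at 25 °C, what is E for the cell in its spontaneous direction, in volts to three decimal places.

Co³⁺/Co²⁺ is the cathode (higher E°), Br₂/Br⁻ the anode: E°cell = +1.78 − (+1.11) = +0.67 V, n = 2.
Overall: 2 Co³⁺(aq) + 2 Br⁻(aq) → 2 Co²⁺(aq) + Br₂(l)
Q = [Co²⁺]^2 / ([Co³⁺]^2·[Br⁻]^2); log Q = 1.011.
E = E° − (0.0592/n) log Q = +0.67 − (0.0592/2)(1.011) = +0.640 V.

+0.640 V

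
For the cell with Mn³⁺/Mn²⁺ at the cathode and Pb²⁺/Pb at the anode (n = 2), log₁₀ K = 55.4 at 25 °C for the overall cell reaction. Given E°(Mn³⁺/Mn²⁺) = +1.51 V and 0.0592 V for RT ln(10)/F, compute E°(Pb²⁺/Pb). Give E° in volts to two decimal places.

E°cell = (0.0592/n)·log K = (0.0592/2)(55.4) = +1.640 V.
Since Mn³⁺/Mn²⁺ is the cathode and Pb²⁺/Pb the anode, E°cell = E°(Mn³⁺/Mn²⁺) − E°(Pb²⁺/Pb).
So E°(Pb²⁺/Pb) = E°(Mn³⁺/Mn²⁺) − E°cell = (+1.51) − (+1.640) = -0.13 V.

-0.13 V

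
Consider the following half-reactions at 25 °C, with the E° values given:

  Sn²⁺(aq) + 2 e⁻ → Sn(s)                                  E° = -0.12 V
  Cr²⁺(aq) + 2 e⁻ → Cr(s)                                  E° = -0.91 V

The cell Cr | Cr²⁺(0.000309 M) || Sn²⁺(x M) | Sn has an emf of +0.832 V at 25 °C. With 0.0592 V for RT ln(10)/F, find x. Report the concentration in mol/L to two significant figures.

Sn²⁺/Sn is the cathode, Cr²⁺/Cr the anode: E°cell = +0.79 V, n = 2.
Overall reaction: Sn²⁺(aq) + Cr(s) → Sn(s) + Cr²⁺(aq); Q = [Cr²⁺]^1/[Sn²⁺]^1.
From E = E° − (0.0592/n) log Q: log Q = (E° − E)·n/0.0592 = (+0.79 − (+0.832))·2/0.0592 = -1.4189.
So 1·log[Sn²⁺] = 1·log(0.000309) − log Q = -3.5100 − (-1.4189) = -2.0911; [Sn²⁺] = 10^(-2.0911) ≈ 0.0081 M.

0.0081 M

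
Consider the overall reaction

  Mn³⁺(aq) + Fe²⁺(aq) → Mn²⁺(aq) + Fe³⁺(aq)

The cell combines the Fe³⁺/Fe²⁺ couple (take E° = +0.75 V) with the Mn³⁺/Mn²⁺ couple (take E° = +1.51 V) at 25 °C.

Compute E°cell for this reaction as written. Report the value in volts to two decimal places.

+0.76 V

The Mn³⁺/Mn²⁺ couple has the higher reduction potential, so it is the cathode; Fe³⁺/Fe²⁺ is oxidised at the anode.
E°cell = E°(cathode) − E°(anode) = (+1.51) − (+0.75) = +0.76 V.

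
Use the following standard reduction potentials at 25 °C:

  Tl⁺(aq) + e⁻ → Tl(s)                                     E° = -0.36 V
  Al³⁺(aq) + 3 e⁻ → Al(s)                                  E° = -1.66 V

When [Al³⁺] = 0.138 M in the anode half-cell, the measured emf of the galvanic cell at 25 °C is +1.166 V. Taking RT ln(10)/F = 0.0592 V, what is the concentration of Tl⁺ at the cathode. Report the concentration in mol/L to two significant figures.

Tl⁺/Tl is the cathode, Al³⁺/Al the anode: E°cell = +1.30 V, n = 3.
Overall reaction: 3 Tl⁺(aq) + Al(s) → 3 Tl(s) + Al³⁺(aq); Q = [Al³⁺]^1/[Tl⁺]^3.
From E = E° − (0.0592/n) log Q: log Q = (E° − E)·n/0.0592 = (+1.30 − (+1.166))·3/0.0592 = 6.7905.
So 3·log[Tl⁺] = 1·log(0.138) − log Q = -0.8601 − (6.7905) = -7.6506; log[Tl⁺] = -7.6506 / 3 = -2.5502; [Tl⁺] = 10^(-2.5502) ≈ 0.0028 M.

0.0028 M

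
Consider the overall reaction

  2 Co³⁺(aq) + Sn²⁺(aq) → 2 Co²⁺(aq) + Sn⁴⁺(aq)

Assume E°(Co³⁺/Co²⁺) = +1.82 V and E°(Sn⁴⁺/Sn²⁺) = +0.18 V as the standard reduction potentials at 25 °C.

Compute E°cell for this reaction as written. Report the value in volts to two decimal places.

+1.64 V

The Co³⁺/Co²⁺ couple has the higher reduction potential, so it is the cathode; Sn⁴⁺/Sn²⁺ is oxidised at the anode.
E°cell = E°(cathode) − E°(anode) = (+1.82) − (+0.18) = +1.64 V.
Since E°cell > 0, the reaction is spontaneous under standard conditions.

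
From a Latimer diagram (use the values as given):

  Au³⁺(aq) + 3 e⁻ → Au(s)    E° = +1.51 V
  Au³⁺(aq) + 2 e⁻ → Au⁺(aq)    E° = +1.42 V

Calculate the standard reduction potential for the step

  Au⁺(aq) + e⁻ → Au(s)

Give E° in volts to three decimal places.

+1.690 V

Sequential free energies add, so n₃E°₃ = n₁E°₁ + n₂E°₂.
With n₃ = 3, and the known step contributing 2×(+1.42) V, the unknown satisfies 1·E° = 3×(+1.51) − 2×(+1.42) = +1.690.
E° = +1.690 / 1 = +1.690 V.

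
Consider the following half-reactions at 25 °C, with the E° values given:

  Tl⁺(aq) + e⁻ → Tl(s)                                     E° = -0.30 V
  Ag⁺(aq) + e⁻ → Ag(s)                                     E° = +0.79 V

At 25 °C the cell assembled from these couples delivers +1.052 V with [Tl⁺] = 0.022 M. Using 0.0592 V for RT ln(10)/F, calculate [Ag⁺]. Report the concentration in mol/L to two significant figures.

Ag⁺/Ag is the cathode, Tl⁺/Tl the anode: E°cell = +1.09 V, n = 1.
Overall reaction: Ag⁺(aq) + Tl(s) → Ag(s) + Tl⁺(aq); Q = [Tl⁺]^1/[Ag⁺]^1.
From E = E° − (0.0592/n) log Q: log Q = (E° − E)·n/0.0592 = (+1.09 − (+1.052))·1/0.0592 = 0.6419.
So 1·log[Ag⁺] = 1·log(0.022) − log Q = -1.6576 − (0.6419) = -2.2995; [Ag⁺] = 10^(-2.2995) ≈ 0.0050 M.

0.0050 M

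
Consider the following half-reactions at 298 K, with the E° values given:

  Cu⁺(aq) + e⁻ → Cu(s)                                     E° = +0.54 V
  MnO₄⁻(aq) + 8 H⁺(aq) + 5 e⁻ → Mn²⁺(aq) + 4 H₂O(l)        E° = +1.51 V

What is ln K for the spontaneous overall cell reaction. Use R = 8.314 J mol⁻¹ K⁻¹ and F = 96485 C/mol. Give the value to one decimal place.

Cathode: MnO₄⁻/Mn²⁺; anode: Cu⁺/Cu. E°cell = (+1.51) − (+0.54) = +0.97 V, with n = 5.
ΔG° = −nFE° = −RT ln K, so ln K = nFE°/(RT) = (5)(96485)(+0.97) / ((8.314)(298)) = 188.875.

188.9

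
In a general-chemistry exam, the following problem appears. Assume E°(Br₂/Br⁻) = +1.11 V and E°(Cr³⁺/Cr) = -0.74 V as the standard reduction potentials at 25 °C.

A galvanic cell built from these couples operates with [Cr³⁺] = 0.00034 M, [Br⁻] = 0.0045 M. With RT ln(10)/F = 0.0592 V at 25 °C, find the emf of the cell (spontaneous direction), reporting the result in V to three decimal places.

+2.057 V

Br₂/Br⁻ is the cathode (higher E°), Cr³⁺/Cr the anode: E°cell = +1.11 − (-0.74) = +1.85 V, n = 6.
Overall: 3 Br₂(l) + 2 Cr(s) → 6 Br⁻(aq) + 2 Cr³⁺(aq)
Q = [Br⁻]^6·[Cr³⁺]^2; log Q = -21.018.
E = E° − (0.0592/n) log Q = +1.85 − (0.0592/6)(-21.018) = +2.057 V.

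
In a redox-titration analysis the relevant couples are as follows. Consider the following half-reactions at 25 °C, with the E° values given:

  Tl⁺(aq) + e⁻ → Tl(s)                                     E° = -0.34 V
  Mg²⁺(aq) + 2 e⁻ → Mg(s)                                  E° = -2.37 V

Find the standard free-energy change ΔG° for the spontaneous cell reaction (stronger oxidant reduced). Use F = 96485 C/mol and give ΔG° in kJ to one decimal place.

Tl⁺/Tl (E° = -0.34 V) is the cathode; Mg²⁺/Mg (E° = -2.37 V) is the anode, so E°cell = +2.03 V.
Balancing electrons gives n = 2 (lcm of 1 and 2).
ΔG° = −nFE° = −(2)(96485)(+2.03) = -391,729 J = -391.7 kJ.

-391.7 kJ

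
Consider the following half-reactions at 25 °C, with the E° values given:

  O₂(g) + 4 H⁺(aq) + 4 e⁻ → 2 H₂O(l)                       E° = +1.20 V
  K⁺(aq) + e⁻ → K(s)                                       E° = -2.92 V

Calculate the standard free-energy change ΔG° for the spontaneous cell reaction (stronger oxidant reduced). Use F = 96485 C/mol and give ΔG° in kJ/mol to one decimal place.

O₂/H₂O (E° = +1.20 V) is the cathode; K⁺/K (E° = -2.92 V) is the anode, so E°cell = +4.12 V.
Balancing electrons gives n = 4 (lcm of 4 and 1).
ΔG° = −nFE° = −(4)(96485)(+4.12) = -1,590,073 J = -1590.1 kJ/mol.

-1590.1 kJ/mol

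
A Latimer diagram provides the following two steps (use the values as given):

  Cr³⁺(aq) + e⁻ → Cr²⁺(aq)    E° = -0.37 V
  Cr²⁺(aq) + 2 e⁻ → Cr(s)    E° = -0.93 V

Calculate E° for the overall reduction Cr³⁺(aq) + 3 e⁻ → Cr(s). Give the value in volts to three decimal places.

-0.743 V

Adding the free-energy changes (−nFE°) of the two steps gives −n₃FE°₃ = −n₁FE°₁ − n₂FE°₂.
E°₃ = (1×-0.37 + 2×-0.93) / 3 = (-2.230) / 3 = -0.743 V.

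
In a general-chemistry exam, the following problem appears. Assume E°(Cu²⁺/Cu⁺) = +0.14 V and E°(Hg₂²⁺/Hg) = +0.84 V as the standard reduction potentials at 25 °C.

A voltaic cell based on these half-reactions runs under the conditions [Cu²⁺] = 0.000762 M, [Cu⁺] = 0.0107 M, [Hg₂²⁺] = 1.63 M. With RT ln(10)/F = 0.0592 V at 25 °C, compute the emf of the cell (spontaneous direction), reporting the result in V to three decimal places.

+0.774 V

Hg₂²⁺/Hg is the cathode (higher E°), Cu²⁺/Cu⁺ the anode: E°cell = +0.84 − (+0.14) = +0.70 V, n = 2.
Overall: Hg₂²⁺(aq) + 2 Cu⁺(aq) → 2 Hg(l) + 2 Cu²⁺(aq)
Q = [Cu²⁺]^2 / ([Hg₂²⁺]·[Cu⁺]^2); log Q = -2.507.
E = E° − (0.0592/n) log Q = +0.70 − (0.0592/2)(-2.507) = +0.774 V.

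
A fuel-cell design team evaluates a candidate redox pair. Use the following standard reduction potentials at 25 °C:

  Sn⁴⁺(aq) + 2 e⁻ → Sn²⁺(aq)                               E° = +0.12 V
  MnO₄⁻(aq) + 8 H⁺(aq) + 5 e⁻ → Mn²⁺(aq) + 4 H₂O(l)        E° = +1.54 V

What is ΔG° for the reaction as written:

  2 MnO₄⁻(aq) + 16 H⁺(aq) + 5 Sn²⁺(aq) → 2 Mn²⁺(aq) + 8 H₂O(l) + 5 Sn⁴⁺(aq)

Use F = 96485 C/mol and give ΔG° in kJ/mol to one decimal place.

-1370.1 kJ/mol

As written, MnO₄⁻/Mn²⁺ is reduced (cathode) and Sn⁴⁺/Sn²⁺ is oxidised (anode), so E°cell = (+1.54) − (+0.12) = +1.42 V.
Balancing electrons gives n = 10.
ΔG° = −nFE° = −(10)(96485)(+1.42) = -1,370,087 J = -1370.1 kJ/mol.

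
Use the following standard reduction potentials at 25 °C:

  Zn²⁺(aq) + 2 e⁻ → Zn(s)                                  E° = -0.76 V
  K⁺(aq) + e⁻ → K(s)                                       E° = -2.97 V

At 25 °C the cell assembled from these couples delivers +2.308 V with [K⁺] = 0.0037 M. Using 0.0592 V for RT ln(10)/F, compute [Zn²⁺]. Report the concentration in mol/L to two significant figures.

0.028 M

Zn²⁺/Zn is the cathode, K⁺/K the anode: E°cell = +2.21 V, n = 2.
Overall reaction: Zn²⁺(aq) + 2 K(s) → Zn(s) + 2 K⁺(aq); Q = [K⁺]^2/[Zn²⁺]^1.
From E = E° − (0.0592/n) log Q: log Q = (E° − E)·n/0.0592 = (+2.21 − (+2.308))·2/0.0592 = -3.3108.
So 1·log[Zn²⁺] = 2·log(0.0037) − log Q = -4.8636 − (-3.3108) = -1.5528; [Zn²⁺] = 10^(-1.5528) ≈ 0.028 M.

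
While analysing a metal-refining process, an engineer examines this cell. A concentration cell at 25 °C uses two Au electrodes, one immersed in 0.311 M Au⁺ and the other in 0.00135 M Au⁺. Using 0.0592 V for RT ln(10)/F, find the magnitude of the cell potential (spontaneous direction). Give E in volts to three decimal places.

+0.140 V

For a concentration cell E°cell = 0. The 0.311 M side is the cathode (reduction is favoured where [Au⁺] is higher).
With n = 1, E = −(0.0592/1) log([Au⁺]ₐₙ/[Au⁺]꜀ₐₜ) = −(0.0592/1) log(0.00135/0.311) = −(0.0592/1)(-2.362) = +0.140 V.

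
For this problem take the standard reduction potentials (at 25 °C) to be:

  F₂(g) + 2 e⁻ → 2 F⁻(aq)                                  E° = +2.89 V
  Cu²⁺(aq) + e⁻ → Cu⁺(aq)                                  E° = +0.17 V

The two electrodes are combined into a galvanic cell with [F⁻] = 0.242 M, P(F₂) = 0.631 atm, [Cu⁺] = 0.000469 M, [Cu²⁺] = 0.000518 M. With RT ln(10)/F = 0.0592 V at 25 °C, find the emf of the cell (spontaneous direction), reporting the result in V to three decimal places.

+2.748 V

F₂/F⁻ is the cathode (higher E°), Cu²⁺/Cu⁺ the anode: E°cell = +2.89 − (+0.17) = +2.72 V, n = 2.
Overall: F₂(g) + 2 Cu⁺(aq) → 2 F⁻(aq) + 2 Cu²⁺(aq)
Q = [F⁻]^2·[Cu²⁺]^2 / (P(F₂)·[Cu⁺]^2); log Q = -0.946.
E = E° − (0.0592/n) log Q = +2.72 − (0.0592/2)(-0.946) = +2.748 V.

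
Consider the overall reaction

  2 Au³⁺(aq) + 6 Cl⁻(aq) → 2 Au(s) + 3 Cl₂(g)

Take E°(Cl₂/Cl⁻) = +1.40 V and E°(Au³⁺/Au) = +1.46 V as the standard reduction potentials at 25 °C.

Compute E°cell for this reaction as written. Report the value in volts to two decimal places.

The Au³⁺/Au couple has the higher reduction potential, so it is the cathode; Cl₂/Cl⁻ is oxidised at the anode.
E°cell = E°(cathode) − E°(anode) = (+1.46) − (+1.40) = +0.06 V.

+0.06 V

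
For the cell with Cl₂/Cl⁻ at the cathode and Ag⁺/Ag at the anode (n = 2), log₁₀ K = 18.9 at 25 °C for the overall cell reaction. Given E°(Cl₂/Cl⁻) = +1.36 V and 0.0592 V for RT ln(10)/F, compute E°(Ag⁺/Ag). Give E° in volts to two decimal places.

+0.80 V

E°cell = (0.0592/n)·log K = (0.0592/2)(18.9) = +0.559 V.
Since Cl₂/Cl⁻ is the cathode and Ag⁺/Ag the anode, E°cell = E°(Cl₂/Cl⁻) − E°(Ag⁺/Ag).
So E°(Ag⁺/Ag) = E°(Cl₂/Cl⁻) − E°cell = (+1.36) − (+0.559) = +0.80 V.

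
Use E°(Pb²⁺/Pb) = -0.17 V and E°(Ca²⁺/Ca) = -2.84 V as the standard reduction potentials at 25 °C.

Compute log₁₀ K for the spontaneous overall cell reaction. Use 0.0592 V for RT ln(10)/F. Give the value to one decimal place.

90.2

Cathode: Pb²⁺/Pb; anode: Ca²⁺/Ca. E°cell = +2.67 V, n = 2.
log K = nE°cell / 0.0592 = (2)(+2.67) / 0.0592 = 90.2.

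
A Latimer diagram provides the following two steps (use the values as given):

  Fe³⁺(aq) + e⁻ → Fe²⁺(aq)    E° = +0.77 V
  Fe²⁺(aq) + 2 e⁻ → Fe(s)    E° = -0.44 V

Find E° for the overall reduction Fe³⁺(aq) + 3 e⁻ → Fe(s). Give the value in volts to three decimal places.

Adding the free-energy changes (−nFE°) of the two steps gives −n₃FE°₃ = −n₁FE°₁ − n₂FE°₂.
E°₃ = (1×+0.77 + 2×-0.44) / 3 = (-0.110) / 3 = -0.037 V.

-0.037 V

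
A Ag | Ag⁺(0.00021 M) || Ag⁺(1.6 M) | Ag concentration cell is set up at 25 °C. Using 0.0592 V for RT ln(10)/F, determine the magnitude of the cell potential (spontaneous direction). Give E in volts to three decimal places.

For a concentration cell E°cell = 0. The 1.6 M side is the cathode (reduction is favoured where [Ag⁺] is higher).
With n = 1, E = −(0.0592/1) log([Ag⁺]ₐₙ/[Ag⁺]꜀ₐₜ) = −(0.0592/1) log(0.00021/1.6) = −(0.0592/1)(-3.882) = +0.230 V.

+0.230 V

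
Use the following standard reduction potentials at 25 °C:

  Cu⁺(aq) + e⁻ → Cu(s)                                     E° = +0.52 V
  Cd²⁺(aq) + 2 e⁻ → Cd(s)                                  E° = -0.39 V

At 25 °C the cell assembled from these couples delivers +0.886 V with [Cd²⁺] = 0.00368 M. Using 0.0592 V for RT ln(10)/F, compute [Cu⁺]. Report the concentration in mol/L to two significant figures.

Cu⁺/Cu is the cathode, Cd²⁺/Cd the anode: E°cell = +0.91 V, n = 2.
Overall reaction: 2 Cu⁺(aq) + Cd(s) → 2 Cu(s) + Cd²⁺(aq); Q = [Cd²⁺]^1/[Cu⁺]^2.
From E = E° − (0.0592/n) log Q: log Q = (E° − E)·n/0.0592 = (+0.91 − (+0.886))·2/0.0592 = 0.8108.
So 2·log[Cu⁺] = 1·log(0.00368) − log Q = -2.4342 − (0.8108) = -3.2450; log[Cu⁺] = -3.2450 / 2 = -1.6225; [Cu⁺] = 10^(-1.6225) ≈ 0.024 M.

0.024 M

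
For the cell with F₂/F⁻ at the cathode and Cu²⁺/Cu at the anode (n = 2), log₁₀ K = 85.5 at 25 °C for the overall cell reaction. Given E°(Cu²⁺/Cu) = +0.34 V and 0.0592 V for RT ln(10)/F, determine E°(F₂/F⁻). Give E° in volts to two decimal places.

E°cell = (0.0592/n)·log K = (0.0592/2)(85.5) = +2.531 V.
Since F₂/F⁻ is the cathode and Cu²⁺/Cu the anode, E°cell = E°(F₂/F⁻) − E°(Cu²⁺/Cu).
So E°(F₂/F⁻) = E°cell + E°(Cu²⁺/Cu) = +2.531 + (+0.34) = +2.87 V.

+2.87 V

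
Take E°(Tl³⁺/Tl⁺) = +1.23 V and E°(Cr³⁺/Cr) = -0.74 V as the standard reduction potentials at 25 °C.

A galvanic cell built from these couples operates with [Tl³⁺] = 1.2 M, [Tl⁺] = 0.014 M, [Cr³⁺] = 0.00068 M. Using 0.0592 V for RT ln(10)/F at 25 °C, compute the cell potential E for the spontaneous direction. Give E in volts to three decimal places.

+2.090 V

Tl³⁺/Tl⁺ is the cathode (higher E°), Cr³⁺/Cr the anode: E°cell = +1.23 − (-0.74) = +1.97 V, n = 6.
Overall: 3 Tl³⁺(aq) + 2 Cr(s) → 3 Tl⁺(aq) + 2 Cr³⁺(aq)
Q = [Tl⁺]^3·[Cr³⁺]^2 / ([Tl³⁺]^3); log Q = -12.134.
E = E° − (0.0592/n) log Q = +1.97 − (0.0592/6)(-12.134) = +2.090 V.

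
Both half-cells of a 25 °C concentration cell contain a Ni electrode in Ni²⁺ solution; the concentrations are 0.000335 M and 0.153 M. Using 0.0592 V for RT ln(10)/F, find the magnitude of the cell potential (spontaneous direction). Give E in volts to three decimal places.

For a concentration cell E°cell = 0. The 0.153 M side is the cathode (reduction is favoured where [Ni²⁺] is higher).
With n = 2, E = −(0.0592/2) log([Ni²⁺]ₐₙ/[Ni²⁺]꜀ₐₜ) = −(0.0592/2) log(0.000335/0.153) = −(0.0592/2)(-2.660) = +0.079 V.

+0.079 V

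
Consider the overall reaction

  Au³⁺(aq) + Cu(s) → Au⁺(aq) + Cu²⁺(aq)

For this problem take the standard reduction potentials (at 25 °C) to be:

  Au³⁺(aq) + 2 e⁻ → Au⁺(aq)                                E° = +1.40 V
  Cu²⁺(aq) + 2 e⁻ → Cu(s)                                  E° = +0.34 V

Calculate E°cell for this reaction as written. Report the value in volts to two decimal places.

The Au³⁺/Au⁺ couple has the higher reduction potential, so it is the cathode; Cu²⁺/Cu is oxidised at the anode.
E°cell = E°(cathode) − E°(anode) = (+1.40) − (+0.34) = +1.06 V.
Since E°cell > 0, the reaction is spontaneous under standard conditions.

+1.06 V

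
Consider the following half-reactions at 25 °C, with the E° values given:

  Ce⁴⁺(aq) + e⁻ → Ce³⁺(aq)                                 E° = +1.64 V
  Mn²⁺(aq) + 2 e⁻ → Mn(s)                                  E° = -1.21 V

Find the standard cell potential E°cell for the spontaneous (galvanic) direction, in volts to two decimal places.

+2.85 V

The Ce⁴⁺/Ce³⁺ couple has the higher reduction potential, so it is the cathode; Mn²⁺/Mn is oxidised at the anode.
E°cell = E°(cathode) − E°(anode) = (+1.64) − (-1.21) = +2.85 V.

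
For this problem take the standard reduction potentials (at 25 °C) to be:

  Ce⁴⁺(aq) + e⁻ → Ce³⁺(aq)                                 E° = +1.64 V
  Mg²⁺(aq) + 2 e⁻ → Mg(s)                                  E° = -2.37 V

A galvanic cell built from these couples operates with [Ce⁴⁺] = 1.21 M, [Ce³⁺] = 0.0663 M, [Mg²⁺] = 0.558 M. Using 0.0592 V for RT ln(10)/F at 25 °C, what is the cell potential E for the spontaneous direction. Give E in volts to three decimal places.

Ce⁴⁺/Ce³⁺ is the cathode (higher E°), Mg²⁺/Mg the anode: E°cell = +1.64 − (-2.37) = +4.01 V, n = 2.
Overall: 2 Ce⁴⁺(aq) + Mg(s) → 2 Ce³⁺(aq) + Mg²⁺(aq)
Q = [Ce³⁺]^2·[Mg²⁺] / ([Ce⁴⁺]^2); log Q = -2.776.
E = E° − (0.0592/n) log Q = +4.01 − (0.0592/2)(-2.776) = +4.092 V.

+4.092 V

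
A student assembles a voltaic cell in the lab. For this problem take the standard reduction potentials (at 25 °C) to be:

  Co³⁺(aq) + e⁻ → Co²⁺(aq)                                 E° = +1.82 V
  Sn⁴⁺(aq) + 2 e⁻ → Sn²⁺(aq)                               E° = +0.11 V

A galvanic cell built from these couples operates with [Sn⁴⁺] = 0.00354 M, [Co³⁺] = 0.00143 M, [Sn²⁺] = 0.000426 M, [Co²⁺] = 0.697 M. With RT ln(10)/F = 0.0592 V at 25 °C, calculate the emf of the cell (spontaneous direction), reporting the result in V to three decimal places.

Co³⁺/Co²⁺ is the cathode (higher E°), Sn⁴⁺/Sn²⁺ the anode: E°cell = +1.82 − (+0.11) = +1.71 V, n = 2.
Overall: 2 Co³⁺(aq) + Sn²⁺(aq) → 2 Co²⁺(aq) + Sn⁴⁺(aq)
Q = [Co²⁺]^2·[Sn⁴⁺] / ([Co³⁺]^2·[Sn²⁺]); log Q = 6.295.
E = E° − (0.0592/n) log Q = +1.71 − (0.0592/2)(6.295) = +1.524 V.

+1.524 V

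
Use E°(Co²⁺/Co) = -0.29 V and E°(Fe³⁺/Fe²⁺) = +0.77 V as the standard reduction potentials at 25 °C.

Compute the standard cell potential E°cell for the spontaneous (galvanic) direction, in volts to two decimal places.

The Fe³⁺/Fe²⁺ couple has the higher reduction potential, so it is the cathode; Co²⁺/Co is oxidised at the anode.
E°cell = E°(cathode) − E°(anode) = (+0.77) − (-0.29) = +1.06 V.
Since E°cell > 0, the reaction is spontaneous under standard conditions.

+1.06 V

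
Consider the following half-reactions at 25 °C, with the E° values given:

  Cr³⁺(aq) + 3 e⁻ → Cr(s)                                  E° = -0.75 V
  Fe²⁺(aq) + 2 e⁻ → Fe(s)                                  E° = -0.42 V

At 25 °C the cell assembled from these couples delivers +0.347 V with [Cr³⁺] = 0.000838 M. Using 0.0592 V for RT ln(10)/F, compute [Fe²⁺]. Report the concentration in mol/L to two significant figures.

0.033 M

Fe²⁺/Fe is the cathode, Cr³⁺/Cr the anode: E°cell = +0.33 V, n = 6.
Overall reaction: 3 Fe²⁺(aq) + 2 Cr(s) → 3 Fe(s) + 2 Cr³⁺(aq); Q = [Cr³⁺]^2/[Fe²⁺]^3.
From E = E° − (0.0592/n) log Q: log Q = (E° − E)·n/0.0592 = (+0.33 − (+0.347))·6/0.0592 = -1.7230.
So 3·log[Fe²⁺] = 2·log(0.000838) − log Q = -6.1535 − (-1.7230) = -4.4305; log[Fe²⁺] = -4.4305 / 3 = -1.4768; [Fe²⁺] = 10^(-1.4768) ≈ 0.033 M.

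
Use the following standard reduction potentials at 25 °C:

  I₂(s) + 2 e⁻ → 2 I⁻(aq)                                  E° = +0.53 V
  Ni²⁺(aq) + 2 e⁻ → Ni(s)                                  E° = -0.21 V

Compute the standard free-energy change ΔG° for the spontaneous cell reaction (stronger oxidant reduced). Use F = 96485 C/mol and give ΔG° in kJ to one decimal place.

-142.8 kJ

I₂/I⁻ (E° = +0.53 V) is the cathode; Ni²⁺/Ni (E° = -0.21 V) is the anode, so E°cell = +0.74 V.
Balancing electrons gives n = 2 (lcm of 2 and 2).
ΔG° = −nFE° = −(2)(96485)(+0.74) = -142,798 J = -142.8 kJ.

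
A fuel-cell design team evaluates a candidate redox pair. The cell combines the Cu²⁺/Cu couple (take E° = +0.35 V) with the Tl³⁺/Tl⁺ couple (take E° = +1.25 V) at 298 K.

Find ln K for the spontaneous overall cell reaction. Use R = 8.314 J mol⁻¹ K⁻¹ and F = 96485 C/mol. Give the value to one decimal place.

Cathode: Tl³⁺/Tl⁺; anode: Cu²⁺/Cu. E°cell = (+1.25) − (+0.35) = +0.90 V, with n = 2.
ΔG° = −nFE° = −RT ln K, so ln K = nFE°/(RT) = (2)(96485)(+0.90) / ((8.314)(298)) = 70.098.

70.1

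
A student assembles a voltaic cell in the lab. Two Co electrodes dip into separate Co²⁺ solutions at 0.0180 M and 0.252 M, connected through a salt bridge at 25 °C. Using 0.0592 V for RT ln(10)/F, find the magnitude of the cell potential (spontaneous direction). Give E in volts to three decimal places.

+0.034 V

For a concentration cell E°cell = 0. The 0.252 M side is the cathode (reduction is favoured where [Co²⁺] is higher).
With n = 2, E = −(0.0592/2) log([Co²⁺]ₐₙ/[Co²⁺]꜀ₐₜ) = −(0.0592/2) log(0.018/0.252) = −(0.0592/2)(-1.146) = +0.034 V.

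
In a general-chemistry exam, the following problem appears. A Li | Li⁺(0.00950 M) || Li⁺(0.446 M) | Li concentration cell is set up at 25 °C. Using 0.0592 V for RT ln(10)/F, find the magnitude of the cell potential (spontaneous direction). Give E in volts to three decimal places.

For a concentration cell E°cell = 0. The 0.446 M side is the cathode (reduction is favoured where [Li⁺] is higher).
With n = 1, E = −(0.0592/1) log([Li⁺]ₐₙ/[Li⁺]꜀ₐₜ) = −(0.0592/1) log(0.0095/0.446) = −(0.0592/1)(-1.672) = +0.099 V.

+0.099 V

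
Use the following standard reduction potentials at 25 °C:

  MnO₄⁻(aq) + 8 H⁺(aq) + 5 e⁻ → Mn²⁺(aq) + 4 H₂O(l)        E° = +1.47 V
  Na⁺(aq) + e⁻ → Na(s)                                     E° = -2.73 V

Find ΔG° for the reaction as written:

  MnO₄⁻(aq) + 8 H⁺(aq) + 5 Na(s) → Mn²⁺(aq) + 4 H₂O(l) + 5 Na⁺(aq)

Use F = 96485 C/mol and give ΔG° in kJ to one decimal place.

-2026.2 kJ

As written, MnO₄⁻/Mn²⁺ is reduced (cathode) and Na⁺/Na is oxidised (anode), so E°cell = (+1.47) − (-2.73) = +4.20 V.
Balancing electrons gives n = 5.
ΔG° = −nFE° = −(5)(96485)(+4.20) = -2,026,185 J = -2026.2 kJ.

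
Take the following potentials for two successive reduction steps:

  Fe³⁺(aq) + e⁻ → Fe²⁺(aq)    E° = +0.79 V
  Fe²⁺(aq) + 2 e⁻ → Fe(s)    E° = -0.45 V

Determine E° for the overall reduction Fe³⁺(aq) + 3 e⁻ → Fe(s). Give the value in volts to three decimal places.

-0.037 V

Adding the free-energy changes (−nFE°) of the two steps gives −n₃FE°₃ = −n₁FE°₁ − n₂FE°₂.
E°₃ = (1×+0.79 + 2×-0.45) / 3 = (-0.110) / 3 = -0.037 V.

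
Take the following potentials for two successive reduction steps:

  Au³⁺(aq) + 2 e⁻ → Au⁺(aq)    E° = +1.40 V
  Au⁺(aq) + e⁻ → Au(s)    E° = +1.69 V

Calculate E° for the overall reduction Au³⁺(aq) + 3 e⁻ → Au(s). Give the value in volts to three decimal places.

Since ΔG° = −nFE° is additive over sequential reductions, n₃E°₃ = n₁E°₁ + n₂E°₂.
E°₃ = (2×+1.40 + 1×+1.69) / 3 = (+4.490) / 3 = +1.497 V.

+1.497 V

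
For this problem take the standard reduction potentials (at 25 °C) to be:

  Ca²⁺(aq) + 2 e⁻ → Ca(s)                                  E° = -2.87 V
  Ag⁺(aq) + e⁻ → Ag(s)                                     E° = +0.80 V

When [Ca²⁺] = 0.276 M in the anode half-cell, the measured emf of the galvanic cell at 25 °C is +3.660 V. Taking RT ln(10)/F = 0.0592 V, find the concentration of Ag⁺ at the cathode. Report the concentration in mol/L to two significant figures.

0.36 M

Ag⁺/Ag is the cathode, Ca²⁺/Ca the anode: E°cell = +3.67 V, n = 2.
Overall reaction: 2 Ag⁺(aq) + Ca(s) → 2 Ag(s) + Ca²⁺(aq); Q = [Ca²⁺]^1/[Ag⁺]^2.
From E = E° − (0.0592/n) log Q: log Q = (E° − E)·n/0.0592 = (+3.67 − (+3.660))·2/0.0592 = 0.3378.
So 2·log[Ag⁺] = 1·log(0.276) − log Q = -0.5591 − (0.3378) = -0.8969; log[Ag⁺] = -0.8969 / 2 = -0.4485; [Ag⁺] = 10^(-0.4485) ≈ 0.36 M.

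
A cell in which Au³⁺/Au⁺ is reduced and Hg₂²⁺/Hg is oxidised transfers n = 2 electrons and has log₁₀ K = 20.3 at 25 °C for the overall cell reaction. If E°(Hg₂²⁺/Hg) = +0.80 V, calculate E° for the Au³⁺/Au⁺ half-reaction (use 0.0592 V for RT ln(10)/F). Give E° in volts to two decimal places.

+1.40 V

E°cell = (0.0592/n)·log K = (0.0592/2)(20.3) = +0.601 V.
Since Au³⁺/Au⁺ is the cathode and Hg₂²⁺/Hg the anode, E°cell = E°(Au³⁺/Au⁺) − E°(Hg₂²⁺/Hg).
So E°(Au³⁺/Au⁺) = E°cell + E°(Hg₂²⁺/Hg) = +0.601 + (+0.80) = +1.40 V.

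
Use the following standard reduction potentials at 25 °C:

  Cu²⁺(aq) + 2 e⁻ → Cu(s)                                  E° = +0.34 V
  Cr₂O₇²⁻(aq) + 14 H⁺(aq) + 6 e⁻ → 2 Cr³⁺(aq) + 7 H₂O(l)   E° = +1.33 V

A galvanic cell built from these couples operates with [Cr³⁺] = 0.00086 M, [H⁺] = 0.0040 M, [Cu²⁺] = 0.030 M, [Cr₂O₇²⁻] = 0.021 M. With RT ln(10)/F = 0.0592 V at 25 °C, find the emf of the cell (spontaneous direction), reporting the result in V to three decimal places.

+0.748 V

Cr₂O₇²⁻/Cr³⁺ is the cathode (higher E°), Cu²⁺/Cu the anode: E°cell = +1.33 − (+0.34) = +0.99 V, n = 6.
Overall: Cr₂O₇²⁻(aq) + 14 H⁺(aq) + 3 Cu(s) → 2 Cr³⁺(aq) + 7 H₂O(l) + 3 Cu²⁺(aq)
Q = [Cr³⁺]^2·[Cu²⁺]^3 / ([Cr₂O₇²⁻]·[H⁺]^14); log Q = 24.549.
E = E° − (0.0592/n) log Q = +0.99 − (0.0592/6)(24.549) = +0.748 V.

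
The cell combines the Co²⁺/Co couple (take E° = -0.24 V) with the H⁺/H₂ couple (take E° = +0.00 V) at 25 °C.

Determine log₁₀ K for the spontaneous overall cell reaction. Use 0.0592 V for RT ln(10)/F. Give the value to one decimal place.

Cathode: H⁺/H₂; anode: Co²⁺/Co. E°cell = +0.24 V, n = 2.
log K = nE°cell / 0.0592 = (2)(+0.24) / 0.0592 = 8.1.

8.1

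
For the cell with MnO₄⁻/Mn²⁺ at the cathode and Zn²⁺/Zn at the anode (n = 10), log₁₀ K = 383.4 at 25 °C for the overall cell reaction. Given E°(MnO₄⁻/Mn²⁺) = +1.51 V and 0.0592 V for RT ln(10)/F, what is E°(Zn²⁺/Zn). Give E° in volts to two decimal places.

-0.76 V

E°cell = (0.0592/n)·log K = (0.0592/10)(383.4) = +2.270 V.
Since MnO₄⁻/Mn²⁺ is the cathode and Zn²⁺/Zn the anode, E°cell = E°(MnO₄⁻/Mn²⁺) − E°(Zn²⁺/Zn).
So E°(Zn²⁺/Zn) = E°(MnO₄⁻/Mn²⁺) − E°cell = (+1.51) − (+2.270) = -0.76 V.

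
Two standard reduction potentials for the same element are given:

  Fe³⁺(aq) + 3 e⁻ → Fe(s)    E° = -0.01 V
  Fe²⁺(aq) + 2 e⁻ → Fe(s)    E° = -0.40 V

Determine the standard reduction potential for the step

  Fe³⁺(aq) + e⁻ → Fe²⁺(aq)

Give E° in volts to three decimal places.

+0.770 V

Sequential free energies add, so n₃E°₃ = n₁E°₁ + n₂E°₂.
With n₃ = 3, and the known step contributing 2×(-0.40) V, the unknown satisfies 1·E° = 3×(-0.01) − 2×(-0.40) = +0.770.
E° = +0.770 / 1 = +0.770 V.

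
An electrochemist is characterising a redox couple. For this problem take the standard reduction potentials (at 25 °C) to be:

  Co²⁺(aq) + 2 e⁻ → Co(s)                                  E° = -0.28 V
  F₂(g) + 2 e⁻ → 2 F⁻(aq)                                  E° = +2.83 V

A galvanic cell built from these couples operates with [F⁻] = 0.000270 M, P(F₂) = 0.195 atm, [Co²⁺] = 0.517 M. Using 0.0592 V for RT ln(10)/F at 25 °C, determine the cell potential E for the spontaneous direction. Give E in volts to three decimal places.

F₂/F⁻ is the cathode (higher E°), Co²⁺/Co the anode: E°cell = +2.83 − (-0.28) = +3.11 V, n = 2.
Overall: F₂(g) + Co(s) → 2 F⁻(aq) + Co²⁺(aq)
Q = [F⁻]^2·[Co²⁺] / (P(F₂)); log Q = -6.714.
E = E° − (0.0592/n) log Q = +3.11 − (0.0592/2)(-6.714) = +3.309 V.

+3.309 V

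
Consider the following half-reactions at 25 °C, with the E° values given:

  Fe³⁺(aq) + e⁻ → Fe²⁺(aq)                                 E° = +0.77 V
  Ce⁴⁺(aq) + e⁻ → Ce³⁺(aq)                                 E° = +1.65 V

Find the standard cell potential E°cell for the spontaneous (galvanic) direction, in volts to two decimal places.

The Ce⁴⁺/Ce³⁺ couple has the higher reduction potential, so it is the cathode; Fe³⁺/Fe²⁺ is oxidised at the anode.
E°cell = E°(cathode) − E°(anode) = (+1.65) − (+0.77) = +0.88 V.
Since E°cell > 0, the reaction is spontaneous under standard conditions.

+0.88 V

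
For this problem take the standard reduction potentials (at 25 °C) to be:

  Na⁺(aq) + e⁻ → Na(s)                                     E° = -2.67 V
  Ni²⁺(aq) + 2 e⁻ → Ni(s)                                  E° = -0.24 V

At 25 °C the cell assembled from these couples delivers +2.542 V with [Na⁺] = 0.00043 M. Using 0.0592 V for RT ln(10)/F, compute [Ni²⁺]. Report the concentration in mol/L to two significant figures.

Ni²⁺/Ni is the cathode, Na⁺/Na the anode: E°cell = +2.43 V, n = 2.
Overall reaction: Ni²⁺(aq) + 2 Na(s) → Ni(s) + 2 Na⁺(aq); Q = [Na⁺]^2/[Ni²⁺]^1.
From E = E° − (0.0592/n) log Q: log Q = (E° − E)·n/0.0592 = (+2.43 − (+2.542))·2/0.0592 = -3.7838.
So 1·log[Ni²⁺] = 2·log(0.00043) − log Q = -6.7331 − (-3.7838) = -2.9493; [Ni²⁺] = 10^(-2.9493) ≈ 0.0011 M.

0.0011 M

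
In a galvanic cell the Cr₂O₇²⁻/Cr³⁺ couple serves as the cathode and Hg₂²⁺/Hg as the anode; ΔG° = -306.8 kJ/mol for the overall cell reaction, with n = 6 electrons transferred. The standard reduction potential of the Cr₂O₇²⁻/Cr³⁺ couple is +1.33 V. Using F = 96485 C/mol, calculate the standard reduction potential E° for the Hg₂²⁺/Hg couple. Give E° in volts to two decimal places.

+0.80 V

E°cell = −ΔG°/(nF) = −(-306.8×10³)/((6)(96485)) = +0.530 V.
Since Cr₂O₇²⁻/Cr³⁺ is the cathode and Hg₂²⁺/Hg the anode, E°cell = E°(Cr₂O₇²⁻/Cr³⁺) − E°(Hg₂²⁺/Hg).
So E°(Hg₂²⁺/Hg) = E°(Cr₂O₇²⁻/Cr³⁺) − E°cell = (+1.33) − (+0.530) = +0.80 V.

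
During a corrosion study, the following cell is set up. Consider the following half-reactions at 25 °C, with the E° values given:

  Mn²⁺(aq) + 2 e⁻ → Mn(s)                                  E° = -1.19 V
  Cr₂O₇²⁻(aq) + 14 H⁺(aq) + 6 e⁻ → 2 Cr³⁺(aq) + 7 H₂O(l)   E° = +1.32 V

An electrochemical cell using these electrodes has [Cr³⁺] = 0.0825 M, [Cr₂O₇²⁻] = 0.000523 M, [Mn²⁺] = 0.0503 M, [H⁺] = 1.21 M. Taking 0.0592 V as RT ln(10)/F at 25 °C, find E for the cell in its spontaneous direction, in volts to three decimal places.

Cr₂O₇²⁻/Cr³⁺ is the cathode (higher E°), Mn²⁺/Mn the anode: E°cell = +1.32 − (-1.19) = +2.51 V, n = 6.
Overall: Cr₂O₇²⁻(aq) + 14 H⁺(aq) + 3 Mn(s) → 2 Cr³⁺(aq) + 7 H₂O(l) + 3 Mn²⁺(aq)
Q = [Cr³⁺]^2·[Mn²⁺]^3 / ([Cr₂O₇²⁻]·[H⁺]^14); log Q = -3.940.
E = E° − (0.0592/n) log Q = +2.51 − (0.0592/6)(-3.940) = +2.549 V.

+2.549 V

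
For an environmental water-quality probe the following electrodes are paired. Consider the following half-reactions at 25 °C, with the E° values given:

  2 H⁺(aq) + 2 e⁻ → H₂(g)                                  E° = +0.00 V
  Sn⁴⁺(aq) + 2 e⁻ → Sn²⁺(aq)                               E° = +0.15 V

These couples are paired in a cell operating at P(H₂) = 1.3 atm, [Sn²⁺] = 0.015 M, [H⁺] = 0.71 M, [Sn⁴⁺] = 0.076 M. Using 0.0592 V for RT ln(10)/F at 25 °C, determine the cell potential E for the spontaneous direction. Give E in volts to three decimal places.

+0.183 V

Sn⁴⁺/Sn²⁺ is the cathode (higher E°), H⁺/H₂ the anode: E°cell = +0.15 − (+0.00) = +0.15 V, n = 2.
Overall: Sn⁴⁺(aq) + H₂(g) → Sn²⁺(aq) + 2 H⁺(aq)
Q = [Sn²⁺]·[H⁺]^2 / ([Sn⁴⁺]·P(H₂)); log Q = -1.116.
E = E° − (0.0592/n) log Q = +0.15 − (0.0592/2)(-1.116) = +0.183 V.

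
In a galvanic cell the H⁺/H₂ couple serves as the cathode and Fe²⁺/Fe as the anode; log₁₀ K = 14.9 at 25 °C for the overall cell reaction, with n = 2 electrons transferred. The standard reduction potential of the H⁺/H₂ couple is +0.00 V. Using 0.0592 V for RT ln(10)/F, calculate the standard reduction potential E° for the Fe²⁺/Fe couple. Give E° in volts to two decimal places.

-0.44 V

E°cell = (0.0592/n)·log K = (0.0592/2)(14.9) = +0.441 V.
Since H⁺/H₂ is the cathode and Fe²⁺/Fe the anode, E°cell = E°(H⁺/H₂) − E°(Fe²⁺/Fe).
So E°(Fe²⁺/Fe) = E°(H⁺/H₂) − E°cell = (+0.00) − (+0.441) = -0.44 V.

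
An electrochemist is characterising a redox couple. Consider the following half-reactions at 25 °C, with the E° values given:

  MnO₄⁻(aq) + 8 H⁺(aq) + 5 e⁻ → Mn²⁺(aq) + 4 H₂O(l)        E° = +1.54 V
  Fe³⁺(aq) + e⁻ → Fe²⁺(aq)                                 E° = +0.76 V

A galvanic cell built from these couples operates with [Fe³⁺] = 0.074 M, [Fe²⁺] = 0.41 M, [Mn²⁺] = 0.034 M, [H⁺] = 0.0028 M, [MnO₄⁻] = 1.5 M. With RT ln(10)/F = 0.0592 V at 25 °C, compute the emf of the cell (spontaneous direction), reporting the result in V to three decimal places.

MnO₄⁻/Mn²⁺ is the cathode (higher E°), Fe³⁺/Fe²⁺ the anode: E°cell = +1.54 − (+0.76) = +0.78 V, n = 5.
Overall: MnO₄⁻(aq) + 8 H⁺(aq) + 5 Fe²⁺(aq) → Mn²⁺(aq) + 4 H₂O(l) + 5 Fe³⁺(aq)
Q = [Mn²⁺]·[Fe³⁺]^5 / ([MnO₄⁻]·[H⁺]^8·[Fe²⁺]^5); log Q = 15.060.
E = E° − (0.0592/n) log Q = +0.78 − (0.0592/5)(15.060) = +0.602 V.

+0.602 V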